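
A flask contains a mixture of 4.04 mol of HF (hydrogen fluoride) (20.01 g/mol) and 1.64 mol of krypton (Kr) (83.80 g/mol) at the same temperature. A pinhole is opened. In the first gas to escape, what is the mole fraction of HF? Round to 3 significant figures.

The effusion rate of species i is ∝ p_i/√M_i ∝ n_i/√M_i.
x_HF(eff) = (n_HF/√M_HF) / (n_HF/√M_HF + n_Kr/√M_Kr)
= (4.04/√20.01) / (4.04/√20.01 + 1.64/√83.80) = 0.9031/(0.9031 + 0.1792) = 0.834.

0.834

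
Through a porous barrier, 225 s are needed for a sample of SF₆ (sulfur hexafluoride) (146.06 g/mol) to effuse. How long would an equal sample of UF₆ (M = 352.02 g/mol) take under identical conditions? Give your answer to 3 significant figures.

349 s

From Graham's law, t_UF₆/t_SF₆ = √(M_UF₆/M_SF₆) = √(352.02/146.06) = √2.410 = 1.552.
So the time for UF₆ is 225 × 1.552 = 349 s.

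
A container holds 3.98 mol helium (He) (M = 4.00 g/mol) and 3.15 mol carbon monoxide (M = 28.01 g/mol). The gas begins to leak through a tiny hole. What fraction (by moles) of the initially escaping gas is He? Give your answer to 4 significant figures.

The effusion rate of species i is ∝ p_i/√M_i ∝ n_i/√M_i.
So x_He in the escaping gas = (n_He/√M_He) / Σ(n_i/√M_i)
= (3.98/√4.00) / (3.98/√4.00 + 3.15/√28.01) = 1.990/(1.990 + 0.5952) = 0.7698.

0.7698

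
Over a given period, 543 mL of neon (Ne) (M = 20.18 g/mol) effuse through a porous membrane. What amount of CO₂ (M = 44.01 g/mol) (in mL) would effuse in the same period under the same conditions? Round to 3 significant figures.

By Graham's law, rate_CO₂/rate_Ne = √(M_Ne/M_CO₂) = √(20.18/44.01) = √0.4585 = 0.6772.
So the volume for CO₂ is 543 × 0.6772 = 368 mL.

368 mL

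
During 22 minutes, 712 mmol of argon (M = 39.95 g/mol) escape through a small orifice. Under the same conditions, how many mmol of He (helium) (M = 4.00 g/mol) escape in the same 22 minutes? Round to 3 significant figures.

By Graham's law, rate_He/rate_Ar = √(M_Ar/M_He) = √(39.95/4.00) = √9.988 = 3.160.
So the amount for He is 712 × 3.160 = 2250 mmol.

2250 mmol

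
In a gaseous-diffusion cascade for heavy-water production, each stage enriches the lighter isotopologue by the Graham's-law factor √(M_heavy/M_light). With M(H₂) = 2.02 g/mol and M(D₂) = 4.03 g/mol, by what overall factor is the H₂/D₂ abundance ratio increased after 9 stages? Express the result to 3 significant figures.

22.4

The single-stage factor is √(M_heavy/M_light), so 9 stages give [√(4.03/2.02)]^9 = (4.03/2.02)^(9/2).
= 1.99505^(9/2) = 22.4.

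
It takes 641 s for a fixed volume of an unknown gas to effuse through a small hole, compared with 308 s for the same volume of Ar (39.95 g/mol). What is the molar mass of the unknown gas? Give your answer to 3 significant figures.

By Graham's law, t_X/t_Ar = √(M_X/M_Ar).
641/308 = 2.081 = √(M_X/39.95)
M_X = 39.95 × 2.081² = 39.95 × 4.331 = 173 g/mol

173 g/mol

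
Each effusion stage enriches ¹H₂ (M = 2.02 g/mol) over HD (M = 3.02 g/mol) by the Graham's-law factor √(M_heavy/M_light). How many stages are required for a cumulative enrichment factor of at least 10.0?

Single-stage factor α = √(3.02/2.02), so ln α = ½ ln(1.49505) = 0.2011.
Need α^N ≥ 10.0 ⇒ N ≥ ln(10.0) / ln α = 2.303 / 0.2011 = 11.45.
Rounding up, N = 12 stages.

12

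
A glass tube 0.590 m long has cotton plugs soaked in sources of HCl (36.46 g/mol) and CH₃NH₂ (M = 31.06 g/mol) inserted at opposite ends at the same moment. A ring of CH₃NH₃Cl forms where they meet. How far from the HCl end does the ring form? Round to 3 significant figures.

Graham's law gives d_HCl/d_CH₃NH₂ = rate_HCl/rate_CH₃NH₂ = √(M_CH₃NH₂/M_HCl) = √(31.06/36.46) = 0.9230.
With d_HCl + d_CH₃NH₂ = 0.590 m, d_CH₃NH₂ = 0.590/(1 + 0.9230) = 0.3068 m.
d_HCl = 0.590 − 0.3068 = 0.283 m.

0.283 m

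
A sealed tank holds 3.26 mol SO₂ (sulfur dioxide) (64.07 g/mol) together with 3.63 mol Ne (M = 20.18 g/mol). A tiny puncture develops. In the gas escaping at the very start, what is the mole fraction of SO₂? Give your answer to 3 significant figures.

Rate_i ∝ x_i/√M_i (Graham's law weighted by mole fraction), so the effusate composition follows n_i/√M_i.
So x_SO₂ in the escaping gas = (n_SO₂/√M_SO₂) / Σ(n_i/√M_i)
= (3.26/√64.07) / (3.26/√64.07 + 3.63/√20.18) = 0.4073/(0.4073 + 0.8081) = 0.335.

0.335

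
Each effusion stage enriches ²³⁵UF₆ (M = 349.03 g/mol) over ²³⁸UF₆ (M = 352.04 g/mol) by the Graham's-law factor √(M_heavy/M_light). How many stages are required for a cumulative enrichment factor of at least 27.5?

Single-stage factor α = √(352.04/349.03), so ln α = ½ ln(1.00862) = 0.004293.
Need α^N ≥ 27.5 ⇒ N ≥ ln(27.5) / ln α = 3.314 / 0.004293 = 771.91.
Minimum whole number of stages: N = 772.

772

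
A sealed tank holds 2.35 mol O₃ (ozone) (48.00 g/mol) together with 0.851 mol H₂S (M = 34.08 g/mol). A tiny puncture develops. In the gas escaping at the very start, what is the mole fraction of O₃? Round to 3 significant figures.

0.699

Each component's effusion rate ∝ (its partial pressure)·(1/√M) ∝ n_i/√M_i.
Mole fraction of O₃ in the effusate = (n_O₃/√M_O₃) / (n_O₃/√M_O₃ + n_H₂S/√M_H₂S)
= (2.35/√48.00) / (2.35/√48.00 + 0.851/√34.08) = 0.3392/(0.3392 + 0.1458) = 0.699.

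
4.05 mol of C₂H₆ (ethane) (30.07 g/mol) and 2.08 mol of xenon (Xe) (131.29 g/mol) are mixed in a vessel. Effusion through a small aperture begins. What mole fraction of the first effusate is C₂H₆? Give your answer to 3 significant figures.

0.803

Effusion rate of each component ∝ n_i/√M_i (partial pressure × 1/√M).
Mole fraction of C₂H₆ in the effusate = (n_C₂H₆/√M_C₂H₆) / (n_C₂H₆/√M_C₂H₆ + n_Xe/√M_Xe)
= (4.05/√30.07) / (4.05/√30.07 + 2.08/√131.29) = 0.7386/(0.7386 + 0.1815) = 0.803.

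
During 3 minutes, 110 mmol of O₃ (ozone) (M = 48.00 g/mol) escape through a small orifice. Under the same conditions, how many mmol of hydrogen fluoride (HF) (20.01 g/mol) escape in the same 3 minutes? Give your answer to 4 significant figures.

Using Graham's law: rate_HF/rate_O₃ = √(M_O₃/M_HF) = √(48.00/20.01) = √2.399 = 1.549.
So the amount for HF is 110 × 1.549 = 170.4 mmol.

170.4 mmol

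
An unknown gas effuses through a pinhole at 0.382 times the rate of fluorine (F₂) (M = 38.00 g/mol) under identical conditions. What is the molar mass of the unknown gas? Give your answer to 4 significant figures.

By Graham's law, rate_X/rate_F₂ = √(M_F₂/M_X).
0.382 = √(38.00/M_X)
M_X = 38.00 / 0.382² = 38.00 / 0.1459 = 260.4 g/mol

260.4 g/mol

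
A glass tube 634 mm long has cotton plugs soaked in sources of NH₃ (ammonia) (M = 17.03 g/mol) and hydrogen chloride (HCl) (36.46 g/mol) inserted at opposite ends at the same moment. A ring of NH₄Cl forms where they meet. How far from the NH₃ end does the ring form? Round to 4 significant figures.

376.6 mm

Graham's law gives d_NH₃/d_HCl = rate_NH₃/rate_HCl = √(M_HCl/M_NH₃) = √(36.46/17.03) = 1.463.
With d_NH₃ + d_HCl = 634 mm, d_HCl = 634/(1 + 1.463) = 257.4 mm.
d_NH₃ = 634 − 257.4 = 376.6 mm.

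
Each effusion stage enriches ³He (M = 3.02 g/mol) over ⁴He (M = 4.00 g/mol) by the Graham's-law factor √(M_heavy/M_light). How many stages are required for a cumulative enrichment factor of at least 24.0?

23

With α = √(4.00/3.02) per stage, ln α = ½ ln(1.32450) = 0.1405.
Need α^N ≥ 24.0 ⇒ N ≥ ln(24.0) / ln α = 3.178 / 0.1405 = 22.62.
Rounding up, N = 23 stages.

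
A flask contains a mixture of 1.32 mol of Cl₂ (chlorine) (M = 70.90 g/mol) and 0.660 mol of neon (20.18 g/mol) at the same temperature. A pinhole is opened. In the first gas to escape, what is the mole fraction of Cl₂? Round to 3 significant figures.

The effusion rate of species i is ∝ p_i/√M_i ∝ n_i/√M_i.
So x_Cl₂ in the escaping gas = (n_Cl₂/√M_Cl₂) / Σ(n_i/√M_i)
= (1.32/√70.90) / (1.32/√70.90 + 0.660/√20.18) = 0.1568/(0.1568 + 0.1469) = 0.516.

0.516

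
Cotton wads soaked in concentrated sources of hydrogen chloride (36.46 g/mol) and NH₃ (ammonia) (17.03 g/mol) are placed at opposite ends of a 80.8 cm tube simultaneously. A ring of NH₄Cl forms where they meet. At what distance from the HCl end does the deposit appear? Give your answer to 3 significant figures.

32.8 cm

The fronts meet when d_HCl + d_NH₃ = L with d_HCl/d_NH₃ = √(M_NH₃/M_HCl) (Graham's law). Here √(M_NH₃/M_HCl) = √(17.03/36.46) = 0.6834.
With d_HCl + d_NH₃ = 80.8 cm, d_NH₃ = 80.8/(1 + 0.6834) = 48.00 cm.
d_HCl = 80.8 − 48.00 = 32.8 cm.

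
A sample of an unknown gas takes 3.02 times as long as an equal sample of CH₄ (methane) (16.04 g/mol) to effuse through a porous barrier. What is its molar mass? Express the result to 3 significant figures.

From Graham's law, t_X/t_CH₄ = √(M_X/M_CH₄).
3.02 = √(M_X/16.04)
M_X = 16.04 × 3.02² = 16.04 × 9.120 = 146 g/mol

146 g/mol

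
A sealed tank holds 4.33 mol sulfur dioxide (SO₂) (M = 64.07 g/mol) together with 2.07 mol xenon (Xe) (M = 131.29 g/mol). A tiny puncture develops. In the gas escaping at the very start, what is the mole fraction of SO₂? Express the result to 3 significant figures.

0.750

The effusion rate of species i is ∝ p_i/√M_i ∝ n_i/√M_i.
x_SO₂(eff) = (n_SO₂/√M_SO₂) / (n_SO₂/√M_SO₂ + n_Xe/√M_Xe)
= (4.33/√64.07) / (4.33/√64.07 + 2.07/√131.29) = 0.5410/(0.5410 + 0.1807) = 0.750.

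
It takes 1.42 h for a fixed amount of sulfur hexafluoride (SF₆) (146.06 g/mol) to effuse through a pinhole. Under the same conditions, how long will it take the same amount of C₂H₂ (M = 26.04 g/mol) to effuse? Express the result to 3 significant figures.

By Graham's law, t_C₂H₂/t_SF₆ = √(M_C₂H₂/M_SF₆) = √(26.04/146.06) = √0.1783 = 0.4222.
So the time for C₂H₂ is 1.42 × 0.4222 = 0.600 h.

0.600 h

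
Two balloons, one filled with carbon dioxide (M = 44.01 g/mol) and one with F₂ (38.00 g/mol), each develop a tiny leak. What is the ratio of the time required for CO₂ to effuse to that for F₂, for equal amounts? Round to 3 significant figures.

1.08

Using Graham's law: t_CO₂/t_F₂ = √(M_CO₂/M_F₂) = √(44.01/38.00) = √1.158 = 1.08.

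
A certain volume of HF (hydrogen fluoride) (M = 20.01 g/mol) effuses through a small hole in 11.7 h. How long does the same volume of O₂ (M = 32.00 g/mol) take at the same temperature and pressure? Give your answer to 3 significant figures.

Graham's law gives t_O₂/t_HF = √(M_O₂/M_HF) = √(32.00/20.01) = √1.599 = 1.265.
So the time for O₂ is 11.7 × 1.265 = 14.8 h.

14.8 h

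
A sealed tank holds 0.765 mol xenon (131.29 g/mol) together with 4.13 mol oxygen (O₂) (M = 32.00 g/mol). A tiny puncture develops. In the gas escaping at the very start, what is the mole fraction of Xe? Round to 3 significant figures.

The effusion rate of species i is ∝ p_i/√M_i ∝ n_i/√M_i.
So x_Xe in the escaping gas = (n_Xe/√M_Xe) / Σ(n_i/√M_i)
= (0.765/√131.29) / (0.765/√131.29 + 4.13/√32.00) = 0.06676/(0.06676 + 0.7301) = 0.0838.

0.0838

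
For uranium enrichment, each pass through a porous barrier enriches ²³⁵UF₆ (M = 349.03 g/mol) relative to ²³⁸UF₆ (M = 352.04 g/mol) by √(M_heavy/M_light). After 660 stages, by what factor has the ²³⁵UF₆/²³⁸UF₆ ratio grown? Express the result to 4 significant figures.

17.01

Overall factor = α^660 with α = √(352.04/349.03), i.e. (352.04/349.03)^(660/2).
= 1.00862^330 = 17.01.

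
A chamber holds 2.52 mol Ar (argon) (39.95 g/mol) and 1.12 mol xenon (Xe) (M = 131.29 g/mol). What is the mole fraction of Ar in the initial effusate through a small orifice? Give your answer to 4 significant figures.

0.8031

Each component's effusion rate ∝ (its partial pressure)·(1/√M) ∝ n_i/√M_i.
So x_Ar in the escaping gas = (n_Ar/√M_Ar) / Σ(n_i/√M_i)
= (2.52/√39.95) / (2.52/√39.95 + 1.12/√131.29) = 0.3987/(0.3987 + 0.09775) = 0.8031.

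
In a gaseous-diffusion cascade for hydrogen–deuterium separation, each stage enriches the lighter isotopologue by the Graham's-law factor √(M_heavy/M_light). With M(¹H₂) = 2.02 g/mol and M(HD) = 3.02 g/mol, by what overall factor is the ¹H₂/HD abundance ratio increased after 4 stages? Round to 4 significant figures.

Overall factor = α^4 with α = √(3.02/2.02), i.e. (3.02/2.02)^(4/2).
= 1.49505^2 = 2.235.

2.235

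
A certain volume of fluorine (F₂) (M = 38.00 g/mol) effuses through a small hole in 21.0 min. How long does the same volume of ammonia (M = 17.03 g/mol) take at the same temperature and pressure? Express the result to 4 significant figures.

Using Graham's law: t_NH₃/t_F₂ = √(M_NH₃/M_F₂) = √(17.03/38.00) = √0.4482 = 0.6694.
So the time for NH₃ is 21.0 × 0.6694 = 14.06 min.

14.06 min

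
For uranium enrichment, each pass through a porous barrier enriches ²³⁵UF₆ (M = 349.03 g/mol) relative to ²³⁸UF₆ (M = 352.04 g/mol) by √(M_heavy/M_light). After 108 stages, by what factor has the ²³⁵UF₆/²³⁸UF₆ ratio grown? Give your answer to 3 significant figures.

1.59

The single-stage factor is √(M_heavy/M_light), so 108 stages give [√(352.04/349.03)]^108 = (352.04/349.03)^(108/2).
= 1.00862^54 = 1.59.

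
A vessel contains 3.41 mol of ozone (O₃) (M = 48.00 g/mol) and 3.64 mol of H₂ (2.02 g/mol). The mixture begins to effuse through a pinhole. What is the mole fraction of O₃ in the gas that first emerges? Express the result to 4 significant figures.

0.1612

Rate_i ∝ x_i/√M_i (Graham's law weighted by mole fraction), so the effusate composition follows n_i/√M_i.
So x_O₃ in the escaping gas = (n_O₃/√M_O₃) / Σ(n_i/√M_i)
= (3.41/√48.00) / (3.41/√48.00 + 3.64/√2.02) = 0.4922/(0.4922 + 2.561) = 0.1612.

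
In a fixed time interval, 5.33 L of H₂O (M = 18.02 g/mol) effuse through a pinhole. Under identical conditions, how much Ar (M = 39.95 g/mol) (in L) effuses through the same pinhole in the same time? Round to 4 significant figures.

3.580 L

Graham's law gives rate_Ar/rate_H₂O = √(M_H₂O/M_Ar) = √(18.02/39.95) = √0.4511 = 0.6716.
So the volume for Ar is 5.33 × 0.6716 = 3.580 L.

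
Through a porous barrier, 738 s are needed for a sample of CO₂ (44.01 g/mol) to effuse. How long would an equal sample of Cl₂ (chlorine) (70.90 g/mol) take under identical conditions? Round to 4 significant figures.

Since effusion rate ∝ 1/√M, t_Cl₂/t_CO₂ = √(M_Cl₂/M_CO₂) = √(70.90/44.01) = √1.611 = 1.269.
So the time for Cl₂ is 738 × 1.269 = 936.7 s.

936.7 s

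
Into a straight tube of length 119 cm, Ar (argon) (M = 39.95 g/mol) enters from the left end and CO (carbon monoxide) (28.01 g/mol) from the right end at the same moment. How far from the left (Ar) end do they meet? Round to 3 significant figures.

The fronts meet when d_Ar + d_CO = L with d_Ar/d_CO = √(M_CO/M_Ar) (Graham's law). Here √(M_CO/M_Ar) = √(28.01/39.95) = 0.8373.
With d_Ar + d_CO = 119 cm, d_CO = 119/(1 + 0.8373) = 64.77 cm.
d_Ar = 119 − 64.77 = 54.2 cm.

54.2 cm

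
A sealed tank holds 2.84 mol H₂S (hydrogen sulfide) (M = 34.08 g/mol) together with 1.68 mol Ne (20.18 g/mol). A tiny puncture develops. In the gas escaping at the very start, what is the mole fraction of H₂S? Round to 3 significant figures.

0.565

Each component's effusion rate ∝ (its partial pressure)·(1/√M) ∝ n_i/√M_i.
Mole fraction of H₂S in the effusate = (n_H₂S/√M_H₂S) / (n_H₂S/√M_H₂S + n_Ne/√M_Ne)
= (2.84/√34.08) / (2.84/√34.08 + 1.68/√20.18) = 0.4865/(0.4865 + 0.3740) = 0.565.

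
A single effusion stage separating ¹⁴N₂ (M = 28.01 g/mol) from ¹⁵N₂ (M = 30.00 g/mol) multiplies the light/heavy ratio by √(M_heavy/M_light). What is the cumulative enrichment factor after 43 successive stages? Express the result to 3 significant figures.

4.37

The single-stage factor is √(M_heavy/M_light), so 43 stages give [√(30.00/28.01)]^43 = (30.00/28.01)^(43/2).
= 1.07105^(43/2) = 4.37.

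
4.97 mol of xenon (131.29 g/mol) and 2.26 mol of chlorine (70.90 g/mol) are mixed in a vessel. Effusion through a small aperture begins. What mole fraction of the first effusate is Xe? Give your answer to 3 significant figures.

The effusion rate of species i is ∝ p_i/√M_i ∝ n_i/√M_i.
x_Xe(eff) = (n_Xe/√M_Xe) / (n_Xe/√M_Xe + n_Cl₂/√M_Cl₂)
= (4.97/√131.29) / (4.97/√131.29 + 2.26/√70.90) = 0.4338/(0.4338 + 0.2684) = 0.618.

0.618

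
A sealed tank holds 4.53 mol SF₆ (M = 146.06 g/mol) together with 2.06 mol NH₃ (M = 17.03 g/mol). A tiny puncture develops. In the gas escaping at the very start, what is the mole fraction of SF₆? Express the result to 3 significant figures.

Effusion rate of each component ∝ n_i/√M_i (partial pressure × 1/√M).
x_SF₆(eff) = (n_SF₆/√M_SF₆) / (n_SF₆/√M_SF₆ + n_NH₃/√M_NH₃)
= (4.53/√146.06) / (4.53/√146.06 + 2.06/√17.03) = 0.3748/(0.3748 + 0.4992) = 0.429.

0.429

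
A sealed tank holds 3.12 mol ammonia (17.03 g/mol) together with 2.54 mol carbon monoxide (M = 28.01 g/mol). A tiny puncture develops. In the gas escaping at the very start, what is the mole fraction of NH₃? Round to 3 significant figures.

Effusion rate of each component ∝ n_i/√M_i (partial pressure × 1/√M).
x_NH₃(eff) = (n_NH₃/√M_NH₃) / (n_NH₃/√M_NH₃ + n_CO/√M_CO)
= (3.12/√17.03) / (3.12/√17.03 + 2.54/√28.01) = 0.7560/(0.7560 + 0.4799) = 0.612.

0.612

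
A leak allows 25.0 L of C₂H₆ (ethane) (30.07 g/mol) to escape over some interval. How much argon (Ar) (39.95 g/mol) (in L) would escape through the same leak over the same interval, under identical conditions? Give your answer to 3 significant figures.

Using Graham's law: rate_Ar/rate_C₂H₆ = √(M_C₂H₆/M_Ar) = √(30.07/39.95) = √0.7527 = 0.8676.
So the volume for Ar is 25.0 × 0.8676 = 21.7 L.

21.7 L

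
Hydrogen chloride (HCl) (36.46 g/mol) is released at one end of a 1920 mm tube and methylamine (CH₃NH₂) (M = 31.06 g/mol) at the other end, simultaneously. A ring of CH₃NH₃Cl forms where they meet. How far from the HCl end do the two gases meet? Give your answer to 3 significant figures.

Graham's law gives d_HCl/d_CH₃NH₂ = rate_HCl/rate_CH₃NH₂ = √(M_CH₃NH₂/M_HCl) = √(31.06/36.46) = 0.9230.
With d_HCl + d_CH₃NH₂ = 1920 mm, d_CH₃NH₂ = 1920/(1 + 0.9230) = 998.5 mm.
d_HCl = 1920 − 998.5 = 922 mm.

922 mm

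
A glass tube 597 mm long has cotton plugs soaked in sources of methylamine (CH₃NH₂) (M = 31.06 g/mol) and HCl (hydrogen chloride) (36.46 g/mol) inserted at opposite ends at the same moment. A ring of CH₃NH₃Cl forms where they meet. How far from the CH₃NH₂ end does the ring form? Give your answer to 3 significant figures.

Graham's law gives d_CH₃NH₂/d_HCl = rate_CH₃NH₂/rate_HCl = √(M_HCl/M_CH₃NH₂) = √(36.46/31.06) = 1.083.
With d_CH₃NH₂ + d_HCl = 597 mm, d_HCl = 597/(1 + 1.083) = 286.5 mm.
d_CH₃NH₂ = 597 − 286.5 = 310 mm.

310 mm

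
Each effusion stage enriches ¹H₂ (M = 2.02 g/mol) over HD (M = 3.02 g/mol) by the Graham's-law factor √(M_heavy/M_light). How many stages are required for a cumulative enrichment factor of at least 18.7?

15

Single-stage factor α = √(3.02/2.02), so ln α = ½ ln(1.49505) = 0.2011.
Need α^N ≥ 18.7 ⇒ N ≥ ln(18.7) / ln α = 2.929 / 0.2011 = 14.56.
Rounding up, N = 15 stages.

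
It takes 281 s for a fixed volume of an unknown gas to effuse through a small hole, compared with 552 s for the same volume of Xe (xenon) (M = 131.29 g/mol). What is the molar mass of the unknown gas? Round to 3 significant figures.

By Graham's law, t_X/t_Xe = √(M_X/M_Xe).
281/552 = 0.5091 = √(M_X/131.29)
M_X = 131.29 × 0.5091² = 131.29 × 0.2591 = 34.0 g/mol

34.0 g/mol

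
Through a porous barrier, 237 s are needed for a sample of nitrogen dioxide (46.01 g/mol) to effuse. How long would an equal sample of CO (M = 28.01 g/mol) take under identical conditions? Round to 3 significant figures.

Graham's law gives t_CO/t_NO₂ = √(M_CO/M_NO₂) = √(28.01/46.01) = √0.6088 = 0.7802.
So the time for CO is 237 × 0.7802 = 185 s.

185 s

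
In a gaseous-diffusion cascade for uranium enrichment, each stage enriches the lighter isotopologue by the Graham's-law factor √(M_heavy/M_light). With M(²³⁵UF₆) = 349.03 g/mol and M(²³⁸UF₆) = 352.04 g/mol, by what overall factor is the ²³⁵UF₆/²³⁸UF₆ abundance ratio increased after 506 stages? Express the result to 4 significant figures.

8.780

Overall factor = α^506 with α = √(352.04/349.03), i.e. (352.04/349.03)^(506/2).
= 1.00862^253 = 8.780.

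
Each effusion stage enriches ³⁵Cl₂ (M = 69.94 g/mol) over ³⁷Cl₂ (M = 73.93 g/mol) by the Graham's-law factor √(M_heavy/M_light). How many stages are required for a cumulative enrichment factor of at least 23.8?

Per stage α = (73.93/69.94)^(1/2) = 1.05705^0.5, giving ln α = 0.02774.
Need α^N ≥ 23.8 ⇒ N ≥ ln(23.8) / ln α = 3.170 / 0.02774 = 114.26.
So at least 115 stages are needed.

115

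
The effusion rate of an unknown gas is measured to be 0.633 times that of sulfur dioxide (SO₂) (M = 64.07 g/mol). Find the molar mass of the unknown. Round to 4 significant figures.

From Graham's law, rate_X/rate_SO₂ = √(M_SO₂/M_X).
0.633 = √(64.07/M_X)
M_X = 64.07 / 0.633² = 64.07 / 0.4007 = 159.9 g/mol

159.9 g/mol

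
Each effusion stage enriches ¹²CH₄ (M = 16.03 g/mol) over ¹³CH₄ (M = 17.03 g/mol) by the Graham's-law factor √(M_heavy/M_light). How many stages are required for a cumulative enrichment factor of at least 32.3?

115

With α = √(17.03/16.03) per stage, ln α = ½ ln(1.06238) = 0.03026.
Need α^N ≥ 32.3 ⇒ N ≥ ln(32.3) / ln α = 3.475 / 0.03026 = 114.85.
Minimum whole number of stages: N = 115.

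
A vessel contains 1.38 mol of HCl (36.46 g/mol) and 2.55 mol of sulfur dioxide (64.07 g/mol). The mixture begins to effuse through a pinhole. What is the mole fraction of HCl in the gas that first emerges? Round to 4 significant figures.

The effusion rate of species i is ∝ p_i/√M_i ∝ n_i/√M_i.
So x_HCl in the escaping gas = (n_HCl/√M_HCl) / Σ(n_i/√M_i)
= (1.38/√36.46) / (1.38/√36.46 + 2.55/√64.07) = 0.2285/(0.2285 + 0.3186) = 0.4177.

0.4177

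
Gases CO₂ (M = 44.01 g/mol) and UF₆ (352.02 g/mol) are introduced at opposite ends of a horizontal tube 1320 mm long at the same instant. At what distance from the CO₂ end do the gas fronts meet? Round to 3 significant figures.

In equal time, each gas travels a distance ∝ its rate ∝ 1/√M, so d_CO₂/d_UF₆ = √(M_UF₆/M_CO₂) = √(352.02/44.01) = 2.828.
With d_CO₂ + d_UF₆ = 1320 mm, d_UF₆ = 1320/(1 + 2.828) = 344.8 mm.
d_CO₂ = 1320 − 344.8 = 975 mm.

975 mm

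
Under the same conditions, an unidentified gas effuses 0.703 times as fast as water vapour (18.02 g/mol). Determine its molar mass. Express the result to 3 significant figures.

From Graham's law, rate_X/rate_H₂O = √(M_H₂O/M_X).
0.703 = √(18.02/M_X)
M_X = 18.02 / 0.703² = 18.02 / 0.4942 = 36.5 g/mol

36.5 g/mol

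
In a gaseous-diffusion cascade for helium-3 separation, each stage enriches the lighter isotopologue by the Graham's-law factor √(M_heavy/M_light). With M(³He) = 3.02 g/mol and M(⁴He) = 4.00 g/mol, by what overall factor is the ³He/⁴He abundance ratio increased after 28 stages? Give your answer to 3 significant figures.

Each stage multiplies the ratio by α = √(4.00/3.02), so after 28 stages the overall factor is α^28 = (4.00/3.02)^(28/2).
= 1.32450^14 = 51.1.

51.1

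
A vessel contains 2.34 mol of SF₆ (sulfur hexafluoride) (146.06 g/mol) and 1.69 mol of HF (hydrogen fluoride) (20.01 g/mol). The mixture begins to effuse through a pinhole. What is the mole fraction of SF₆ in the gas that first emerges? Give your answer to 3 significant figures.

The effusion rate of species i is ∝ p_i/√M_i ∝ n_i/√M_i.
Mole fraction of SF₆ in the effusate = (n_SF₆/√M_SF₆) / (n_SF₆/√M_SF₆ + n_HF/√M_HF)
= (2.34/√146.06) / (2.34/√146.06 + 1.69/√20.01) = 0.1936/(0.1936 + 0.3778) = 0.339.

0.339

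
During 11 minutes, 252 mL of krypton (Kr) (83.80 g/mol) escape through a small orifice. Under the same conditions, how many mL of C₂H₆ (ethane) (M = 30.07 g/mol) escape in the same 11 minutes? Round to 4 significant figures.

420.7 mL

Since effusion rate ∝ 1/√M, rate_C₂H₆/rate_Kr = √(M_Kr/M_C₂H₆) = √(83.80/30.07) = √2.787 = 1.669.
So the volume for C₂H₆ is 252 × 1.669 = 420.7 mL.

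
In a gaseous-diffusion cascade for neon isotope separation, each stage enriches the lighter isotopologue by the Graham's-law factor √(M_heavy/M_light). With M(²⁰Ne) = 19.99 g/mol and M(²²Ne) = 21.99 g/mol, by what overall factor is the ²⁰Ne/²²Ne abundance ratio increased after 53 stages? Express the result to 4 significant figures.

The single-stage factor is √(M_heavy/M_light), so 53 stages give [√(21.99/19.99)]^53 = (21.99/19.99)^(53/2).
= 1.10005^(53/2) = 12.51.

12.51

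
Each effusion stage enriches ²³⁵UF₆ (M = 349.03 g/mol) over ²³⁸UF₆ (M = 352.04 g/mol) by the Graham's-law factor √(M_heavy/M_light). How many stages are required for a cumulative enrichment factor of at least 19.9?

Per stage α = (352.04/349.03)^(1/2) = 1.00862^0.5, giving ln α = 0.004293.
Need α^N ≥ 19.9 ⇒ N ≥ ln(19.9) / ln α = 2.991 / 0.004293 = 696.58.
Rounding up, N = 697 stages.

697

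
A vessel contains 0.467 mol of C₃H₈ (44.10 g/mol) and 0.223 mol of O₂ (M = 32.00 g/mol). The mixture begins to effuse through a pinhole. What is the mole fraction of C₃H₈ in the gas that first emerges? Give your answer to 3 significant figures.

0.641

Rate_i ∝ x_i/√M_i (Graham's law weighted by mole fraction), so the effusate composition follows n_i/√M_i.
x_C₃H₈(eff) = (n_C₃H₈/√M_C₃H₈) / (n_C₃H₈/√M_C₃H₈ + n_O₂/√M_O₂)
= (0.467/√44.10) / (0.467/√44.10 + 0.223/√32.00) = 0.07032/(0.07032 + 0.03942) = 0.641.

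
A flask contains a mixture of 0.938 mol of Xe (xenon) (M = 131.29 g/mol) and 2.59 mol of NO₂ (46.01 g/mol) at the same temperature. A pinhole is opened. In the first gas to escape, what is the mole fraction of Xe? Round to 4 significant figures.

Rate_i ∝ x_i/√M_i (Graham's law weighted by mole fraction), so the effusate composition follows n_i/√M_i.
x_Xe(eff) = (n_Xe/√M_Xe) / (n_Xe/√M_Xe + n_NO₂/√M_NO₂)
= (0.938/√131.29) / (0.938/√131.29 + 2.59/√46.01) = 0.08186/(0.08186 + 0.3818) = 0.1765.

0.1765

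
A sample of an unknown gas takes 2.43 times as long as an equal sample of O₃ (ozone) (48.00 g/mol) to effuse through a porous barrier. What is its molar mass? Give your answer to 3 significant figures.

283 g/mol

Graham's law gives t_X/t_O₃ = √(M_X/M_O₃).
2.43 = √(M_X/48.00)
M_X = 48.00 × 2.43² = 48.00 × 5.905 = 283 g/mol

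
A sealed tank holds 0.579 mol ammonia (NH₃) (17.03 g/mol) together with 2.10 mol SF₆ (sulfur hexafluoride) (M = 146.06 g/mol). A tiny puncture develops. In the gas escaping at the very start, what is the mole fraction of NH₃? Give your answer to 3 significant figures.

The effusion rate of species i is ∝ p_i/√M_i ∝ n_i/√M_i.
Mole fraction of NH₃ in the effusate = (n_NH₃/√M_NH₃) / (n_NH₃/√M_NH₃ + n_SF₆/√M_SF₆)
= (0.579/√17.03) / (0.579/√17.03 + 2.10/√146.06) = 0.1403/(0.1403 + 0.1738) = 0.447.

0.447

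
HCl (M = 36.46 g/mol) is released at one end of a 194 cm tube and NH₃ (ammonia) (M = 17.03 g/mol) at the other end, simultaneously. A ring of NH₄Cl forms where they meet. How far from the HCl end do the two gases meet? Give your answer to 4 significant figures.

78.76 cm

Distances travelled in equal time are proportional to diffusion rates, so d_HCl/d_NH₃ = √(M_NH₃/M_HCl) = √(17.03/36.46) = 0.6834.
With d_HCl + d_NH₃ = 194 cm, d_NH₃ = 194/(1 + 0.6834) = 115.2 cm.
d_HCl = 194 − 115.2 = 78.76 cm.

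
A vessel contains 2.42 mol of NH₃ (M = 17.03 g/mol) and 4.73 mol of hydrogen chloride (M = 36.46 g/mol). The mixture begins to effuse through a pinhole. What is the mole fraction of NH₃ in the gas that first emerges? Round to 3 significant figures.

0.428

Effusion rate of each component ∝ n_i/√M_i (partial pressure × 1/√M).
x_NH₃(eff) = (n_NH₃/√M_NH₃) / (n_NH₃/√M_NH₃ + n_HCl/√M_HCl)
= (2.42/√17.03) / (2.42/√17.03 + 4.73/√36.46) = 0.5864/(0.5864 + 0.7833) = 0.428.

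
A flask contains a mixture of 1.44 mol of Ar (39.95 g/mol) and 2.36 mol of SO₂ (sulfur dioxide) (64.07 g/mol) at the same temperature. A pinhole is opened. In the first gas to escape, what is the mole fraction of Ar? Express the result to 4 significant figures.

0.4359

Each component's effusion rate ∝ (its partial pressure)·(1/√M) ∝ n_i/√M_i.
Mole fraction of Ar in the effusate = (n_Ar/√M_Ar) / (n_Ar/√M_Ar + n_SO₂/√M_SO₂)
= (1.44/√39.95) / (1.44/√39.95 + 2.36/√64.07) = 0.2278/(0.2278 + 0.2948) = 0.4359.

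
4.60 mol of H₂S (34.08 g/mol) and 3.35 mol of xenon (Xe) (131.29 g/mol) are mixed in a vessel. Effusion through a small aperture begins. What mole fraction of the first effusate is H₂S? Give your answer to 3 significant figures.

Each component's effusion rate ∝ (its partial pressure)·(1/√M) ∝ n_i/√M_i.
x_H₂S(eff) = (n_H₂S/√M_H₂S) / (n_H₂S/√M_H₂S + n_Xe/√M_Xe)
= (4.60/√34.08) / (4.60/√34.08 + 3.35/√131.29) = 0.7880/(0.7880 + 0.2924) = 0.729.

0.729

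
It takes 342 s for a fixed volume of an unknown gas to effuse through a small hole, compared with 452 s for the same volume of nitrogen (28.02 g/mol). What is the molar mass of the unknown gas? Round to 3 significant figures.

Graham's law gives t_X/t_N₂ = √(M_X/M_N₂).
342/452 = 0.7566 = √(M_X/28.02)
M_X = 28.02 × 0.7566² = 28.02 × 0.5725 = 16.0 g/mol

16.0 g/mol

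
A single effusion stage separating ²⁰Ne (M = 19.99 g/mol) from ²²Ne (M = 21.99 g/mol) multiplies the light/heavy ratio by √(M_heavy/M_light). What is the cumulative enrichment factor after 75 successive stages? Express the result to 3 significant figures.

The single-stage factor is √(M_heavy/M_light), so 75 stages give [√(21.99/19.99)]^75 = (21.99/19.99)^(75/2).
= 1.10005^(75/2) = 35.7.

35.7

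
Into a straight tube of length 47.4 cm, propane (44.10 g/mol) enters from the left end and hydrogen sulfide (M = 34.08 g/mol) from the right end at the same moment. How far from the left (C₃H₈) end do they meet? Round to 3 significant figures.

Distances travelled in equal time are proportional to diffusion rates, so d_C₃H₈/d_H₂S = √(M_H₂S/M_C₃H₈) = √(34.08/44.10) = 0.8791.
With d_C₃H₈ + d_H₂S = 47.4 cm, d_H₂S = 47.4/(1 + 0.8791) = 25.23 cm.
d_C₃H₈ = 47.4 − 25.23 = 22.2 cm.

22.2 cm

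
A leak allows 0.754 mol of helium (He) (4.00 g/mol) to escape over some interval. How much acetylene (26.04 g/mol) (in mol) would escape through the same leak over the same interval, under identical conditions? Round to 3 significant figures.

From Graham's law, rate_C₂H₂/rate_He = √(M_He/M_C₂H₂) = √(4.00/26.04) = √0.1536 = 0.3919.
So the amount for C₂H₂ is 0.754 × 0.3919 = 0.296 mol.

0.296 mol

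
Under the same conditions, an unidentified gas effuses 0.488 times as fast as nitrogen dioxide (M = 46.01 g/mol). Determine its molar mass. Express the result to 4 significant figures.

From Graham's law, rate_X/rate_NO₂ = √(M_NO₂/M_X).
0.488 = √(46.01/M_X)
M_X = 46.01 / 0.488² = 46.01 / 0.2381 = 193.2 g/mol

193.2 g/mol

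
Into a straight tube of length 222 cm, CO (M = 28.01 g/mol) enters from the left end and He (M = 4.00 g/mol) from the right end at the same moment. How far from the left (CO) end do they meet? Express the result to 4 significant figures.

60.88 cm

Graham's law gives d_CO/d_He = rate_CO/rate_He = √(M_He/M_CO) = √(4.00/28.01) = 0.3779.
With d_CO + d_He = 222 cm, d_He = 222/(1 + 0.3779) = 161.1 cm.
d_CO = 222 − 161.1 = 60.88 cm.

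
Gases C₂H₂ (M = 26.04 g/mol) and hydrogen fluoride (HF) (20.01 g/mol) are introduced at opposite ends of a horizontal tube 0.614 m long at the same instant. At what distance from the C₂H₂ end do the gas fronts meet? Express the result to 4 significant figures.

0.2868 m

In equal time, each gas travels a distance ∝ its rate ∝ 1/√M, so d_C₂H₂/d_HF = √(M_HF/M_C₂H₂) = √(20.01/26.04) = 0.8766.
With d_C₂H₂ + d_HF = 0.614 m, d_HF = 0.614/(1 + 0.8766) = 0.3272 m.
d_C₂H₂ = 0.614 − 0.3272 = 0.2868 m.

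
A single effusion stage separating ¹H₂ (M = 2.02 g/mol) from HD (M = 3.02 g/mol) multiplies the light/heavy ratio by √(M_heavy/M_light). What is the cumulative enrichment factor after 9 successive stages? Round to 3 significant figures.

6.11

After 9 stages the ratio has grown by (√(3.02/2.02))^9 = (3.02/2.02)^(9/2).
= 1.49505^(9/2) = 6.11.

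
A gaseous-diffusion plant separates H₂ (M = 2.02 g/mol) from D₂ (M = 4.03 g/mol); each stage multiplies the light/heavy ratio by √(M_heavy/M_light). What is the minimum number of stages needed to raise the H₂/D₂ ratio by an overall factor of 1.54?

2

With α = √(4.03/2.02) per stage, ln α = ½ ln(1.99505) = 0.3453.
Need α^N ≥ 1.54 ⇒ N ≥ ln(1.54) / ln α = 0.4318 / 0.3453 = 1.25.
So at least 2 stages are needed.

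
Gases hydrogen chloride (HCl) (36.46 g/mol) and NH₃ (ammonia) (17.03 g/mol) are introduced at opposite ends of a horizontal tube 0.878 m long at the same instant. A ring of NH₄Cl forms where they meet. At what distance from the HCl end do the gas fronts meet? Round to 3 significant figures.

0.356 m

Graham's law gives d_HCl/d_NH₃ = rate_HCl/rate_NH₃ = √(M_NH₃/M_HCl) = √(17.03/36.46) = 0.6834.
With d_HCl + d_NH₃ = 0.878 m, d_NH₃ = 0.878/(1 + 0.6834) = 0.5216 m.
d_HCl = 0.878 − 0.5216 = 0.356 m.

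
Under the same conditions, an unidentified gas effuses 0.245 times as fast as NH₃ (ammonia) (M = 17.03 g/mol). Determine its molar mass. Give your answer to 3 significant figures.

284 g/mol

From Graham's law, rate_X/rate_NH₃ = √(M_NH₃/M_X).
0.245 = √(17.03/M_X)
M_X = 17.03 / 0.245² = 17.03 / 0.06002 = 284 g/mol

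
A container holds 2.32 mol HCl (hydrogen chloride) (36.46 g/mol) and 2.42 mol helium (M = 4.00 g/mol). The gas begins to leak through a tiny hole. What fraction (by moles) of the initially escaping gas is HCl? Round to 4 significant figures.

0.2410

The effusion rate of species i is ∝ p_i/√M_i ∝ n_i/√M_i.
Mole fraction of HCl in the effusate = (n_HCl/√M_HCl) / (n_HCl/√M_HCl + n_He/√M_He)
= (2.32/√36.46) / (2.32/√36.46 + 2.42/√4.00) = 0.3842/(0.3842 + 1.210) = 0.2410.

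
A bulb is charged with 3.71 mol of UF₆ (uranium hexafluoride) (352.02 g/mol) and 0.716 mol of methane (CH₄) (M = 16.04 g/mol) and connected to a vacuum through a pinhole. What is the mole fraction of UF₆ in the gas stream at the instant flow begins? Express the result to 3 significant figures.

Rate_i ∝ x_i/√M_i (Graham's law weighted by mole fraction), so the effusate composition follows n_i/√M_i.
So x_UF₆ in the escaping gas = (n_UF₆/√M_UF₆) / Σ(n_i/√M_i)
= (3.71/√352.02) / (3.71/√352.02 + 0.716/√16.04) = 0.1977/(0.1977 + 0.1788) = 0.525.

0.525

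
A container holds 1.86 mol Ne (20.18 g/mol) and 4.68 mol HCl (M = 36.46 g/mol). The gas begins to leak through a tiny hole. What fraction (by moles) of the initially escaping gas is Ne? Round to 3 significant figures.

0.348

Effusion rate of each component ∝ n_i/√M_i (partial pressure × 1/√M).
So x_Ne in the escaping gas = (n_Ne/√M_Ne) / Σ(n_i/√M_i)
= (1.86/√20.18) / (1.86/√20.18 + 4.68/√36.46) = 0.4140/(0.4140 + 0.7751) = 0.348.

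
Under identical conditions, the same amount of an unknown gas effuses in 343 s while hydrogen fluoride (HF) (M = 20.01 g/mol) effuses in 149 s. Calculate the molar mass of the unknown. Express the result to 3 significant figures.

106 g/mol

Since effusion rate ∝ 1/√M, t_X/t_HF = √(M_X/M_HF).
343/149 = 2.302 = √(M_X/20.01)
M_X = 20.01 × 2.302² = 20.01 × 5.299 = 106 g/mol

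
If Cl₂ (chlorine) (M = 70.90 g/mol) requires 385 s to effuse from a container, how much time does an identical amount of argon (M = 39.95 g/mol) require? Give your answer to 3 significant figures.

289 s

Using Graham's law: t_Ar/t_Cl₂ = √(M_Ar/M_Cl₂) = √(39.95/70.90) = √0.5635 = 0.7506.
So the time for Ar is 385 × 0.7506 = 289 s.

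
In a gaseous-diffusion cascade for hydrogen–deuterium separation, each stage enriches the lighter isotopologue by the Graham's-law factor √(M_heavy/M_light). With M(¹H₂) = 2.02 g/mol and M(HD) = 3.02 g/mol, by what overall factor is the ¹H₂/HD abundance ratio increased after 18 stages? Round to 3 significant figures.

Each stage multiplies the ratio by α = √(3.02/2.02), so after 18 stages the overall factor is α^18 = (3.02/2.02)^(18/2).
= 1.49505^9 = 37.3.

37.3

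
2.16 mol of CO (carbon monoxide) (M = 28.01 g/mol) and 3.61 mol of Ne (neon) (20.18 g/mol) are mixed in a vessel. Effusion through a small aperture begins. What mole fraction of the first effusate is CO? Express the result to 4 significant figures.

Rate_i ∝ x_i/√M_i (Graham's law weighted by mole fraction), so the effusate composition follows n_i/√M_i.
Mole fraction of CO in the effusate = (n_CO/√M_CO) / (n_CO/√M_CO + n_Ne/√M_Ne)
= (2.16/√28.01) / (2.16/√28.01 + 3.61/√20.18) = 0.4081/(0.4081 + 0.8036) = 0.3368.

0.3368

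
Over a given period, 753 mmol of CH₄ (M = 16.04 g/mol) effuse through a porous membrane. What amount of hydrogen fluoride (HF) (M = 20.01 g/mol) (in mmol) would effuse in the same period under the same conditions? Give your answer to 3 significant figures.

Graham's law gives rate_HF/rate_CH₄ = √(M_CH₄/M_HF) = √(16.04/20.01) = √0.8016 = 0.8953.
So the amount for HF is 753 × 0.8953 = 674 mmol.

674 mmol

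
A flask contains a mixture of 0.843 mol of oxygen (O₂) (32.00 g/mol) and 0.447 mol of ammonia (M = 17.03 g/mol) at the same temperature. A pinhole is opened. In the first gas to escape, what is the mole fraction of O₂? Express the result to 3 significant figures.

The effusion rate of species i is ∝ p_i/√M_i ∝ n_i/√M_i.
So x_O₂ in the escaping gas = (n_O₂/√M_O₂) / Σ(n_i/√M_i)
= (0.843/√32.00) / (0.843/√32.00 + 0.447/√17.03) = 0.1490/(0.1490 + 0.1083) = 0.579.

0.579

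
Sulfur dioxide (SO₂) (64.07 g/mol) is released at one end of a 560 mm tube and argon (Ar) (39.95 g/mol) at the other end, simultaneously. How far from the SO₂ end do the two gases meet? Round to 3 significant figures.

In equal time, each gas travels a distance ∝ its rate ∝ 1/√M, so d_SO₂/d_Ar = √(M_Ar/M_SO₂) = √(39.95/64.07) = 0.7896.
With d_SO₂ + d_Ar = 560 mm, d_Ar = 560/(1 + 0.7896) = 312.9 mm.
d_SO₂ = 560 − 312.9 = 247 mm.

247 mm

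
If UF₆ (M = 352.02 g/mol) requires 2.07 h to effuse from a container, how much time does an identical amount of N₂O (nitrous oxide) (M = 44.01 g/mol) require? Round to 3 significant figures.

By Graham's law, t_N₂O/t_UF₆ = √(M_N₂O/M_UF₆) = √(44.01/352.02) = √0.1250 = 0.3536.
So the time for N₂O is 2.07 × 0.3536 = 0.732 h.

0.732 h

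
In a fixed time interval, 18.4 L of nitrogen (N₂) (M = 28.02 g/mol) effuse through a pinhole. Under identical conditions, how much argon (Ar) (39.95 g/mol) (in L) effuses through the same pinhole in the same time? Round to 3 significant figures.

By Graham's law, rate_Ar/rate_N₂ = √(M_N₂/M_Ar) = √(28.02/39.95) = √0.7014 = 0.8375.
So the volume for Ar is 18.4 × 0.8375 = 15.4 L.

15.4 L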